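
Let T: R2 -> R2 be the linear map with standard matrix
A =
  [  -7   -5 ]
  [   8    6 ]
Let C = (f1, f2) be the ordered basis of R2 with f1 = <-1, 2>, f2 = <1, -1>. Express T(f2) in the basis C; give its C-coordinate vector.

Column 2 of [T]_C is the C-coordinate vector of T(f2).
In standard coordinates T(f2) = A f2 = <-2, 2>.
Converting to C: <-2, 2> = 0·f1 - 2f2, so the coordinate vector is <0, -2>.

<0, -2>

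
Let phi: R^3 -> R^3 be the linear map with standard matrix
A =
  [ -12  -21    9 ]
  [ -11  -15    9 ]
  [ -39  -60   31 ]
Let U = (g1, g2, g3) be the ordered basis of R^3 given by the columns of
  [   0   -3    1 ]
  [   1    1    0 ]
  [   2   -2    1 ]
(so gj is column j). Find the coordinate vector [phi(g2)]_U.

<-2, 2, 3>

Column 2 of [phi]_U is the U-coordinate vector of phi(g2).
In standard coordinates phi(g2) = A g2 = <-3, 0, -5>.
Converting to U: <-3, 0, -5> = -2g1 + 2g2 + 3g3, so the coordinate vector is <-2, 2, 3>.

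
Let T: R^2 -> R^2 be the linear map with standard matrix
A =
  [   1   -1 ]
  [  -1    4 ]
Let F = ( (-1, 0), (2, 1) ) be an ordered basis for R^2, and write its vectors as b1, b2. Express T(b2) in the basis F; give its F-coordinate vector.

Compute T(b2) = A b2 = (1, 2) in standard coordinates.
Then write this in F-coordinates: solve for y in y_1 b1 + y_2 b2 = (1, 2).
This gives y = (3, 2), which is column 2 of [T]_F.

(3, 2)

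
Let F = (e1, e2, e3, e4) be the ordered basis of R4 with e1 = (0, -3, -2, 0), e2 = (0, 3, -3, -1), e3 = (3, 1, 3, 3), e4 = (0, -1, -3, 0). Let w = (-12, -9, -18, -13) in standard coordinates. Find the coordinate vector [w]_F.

(3, 1, -4, -1)

Write w = c_1 e1 + ... + c_4 e4 and solve for the c_i.
Row-reducing the augmented matrix [M | w] gives c = (3, 1, -4, -1).
Check: 3e1 + e2 - 4e3 - e4 = (-12, -9, -18, -13).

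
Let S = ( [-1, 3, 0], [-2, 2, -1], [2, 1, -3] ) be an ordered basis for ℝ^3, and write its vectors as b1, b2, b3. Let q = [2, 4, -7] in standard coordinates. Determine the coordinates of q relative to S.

[0, 1, 2]

Write q = c_1 b1 + ... + c_3 b3 and solve for the c_i.
Row-reducing the augmented matrix [M | q] gives c = (0, 1, 2).
Check: 0·b1 + b2 + 2b3 = [2, 4, -7].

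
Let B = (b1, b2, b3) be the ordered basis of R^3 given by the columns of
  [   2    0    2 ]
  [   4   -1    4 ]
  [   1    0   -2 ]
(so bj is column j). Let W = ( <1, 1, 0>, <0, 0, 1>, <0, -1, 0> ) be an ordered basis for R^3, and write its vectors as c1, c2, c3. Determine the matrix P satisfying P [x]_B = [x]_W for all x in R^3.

Column j of P is [bj]_W, since P maps B-coordinates to W-coordinates.
Expressing b1 in W: b1 = 2c1 + c2 - 2c3, so column 1 of P is <2, 1, -2>.
Doing the same for each bj gives P = [[2, 0, 2], [1, 0, -2], [-2, 1, -2]].

[[2, 0, 2], [1, 0, -2], [-2, 1, -2]]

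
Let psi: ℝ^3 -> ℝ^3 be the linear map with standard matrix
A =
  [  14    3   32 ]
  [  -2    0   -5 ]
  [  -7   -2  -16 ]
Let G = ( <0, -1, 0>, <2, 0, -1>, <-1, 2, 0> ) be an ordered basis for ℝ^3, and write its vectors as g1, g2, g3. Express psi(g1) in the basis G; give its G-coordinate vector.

<-2, -2, -1>

Column 1 of [psi]_G is the G-coordinate vector of psi(g1).
In standard coordinates psi(g1) = A g1 = <-3, 0, 2>.
Converting to G: <-3, 0, 2> = -2g1 - 2g2 - g3, so the coordinate vector is <-2, -2, -1>.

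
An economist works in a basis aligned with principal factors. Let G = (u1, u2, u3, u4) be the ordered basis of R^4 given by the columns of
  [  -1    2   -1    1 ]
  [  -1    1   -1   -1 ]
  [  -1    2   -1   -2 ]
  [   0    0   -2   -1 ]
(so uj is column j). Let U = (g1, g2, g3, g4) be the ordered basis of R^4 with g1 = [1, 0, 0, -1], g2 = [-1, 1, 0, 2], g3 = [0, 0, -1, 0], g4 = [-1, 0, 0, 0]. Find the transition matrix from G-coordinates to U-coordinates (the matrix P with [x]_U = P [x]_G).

[[-2, 2, 0, -1], [-1, 1, -1, -1], [1, -2, 1, 2], [0, -1, 2, -1]]

Let M have columns uj and N have columns gj. Then for every x, N [x]_U = x = M [x]_G, so P = N^(-1) M.
Since det N = 1, N^(-1) has integer entries; multiplying gives P = [[-2, 2, 0, -1], [-1, 1, -1, -1], [1, -2, 1, 2], [0, -1, 2, -1]].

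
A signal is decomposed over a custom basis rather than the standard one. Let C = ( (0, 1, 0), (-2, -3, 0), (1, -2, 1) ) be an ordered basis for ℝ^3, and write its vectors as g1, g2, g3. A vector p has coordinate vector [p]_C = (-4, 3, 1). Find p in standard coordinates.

(-5, -15, 1)

By definition p = -4g1 + 3g2 + g3.
Summing componentwise gives (-5, -15, 1).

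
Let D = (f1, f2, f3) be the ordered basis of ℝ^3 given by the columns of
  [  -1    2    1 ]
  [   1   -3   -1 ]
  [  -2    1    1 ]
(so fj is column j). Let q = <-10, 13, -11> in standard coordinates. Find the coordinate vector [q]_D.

<4, -3, 0>

Write q = c_1 f1 + ... + c_3 f3 and solve for the c_i.
Row-reducing the augmented matrix [M | q] gives c = (4, -3, 0).
Check: 4f1 - 3f2 + 0·f3 = <-10, 13, -11>.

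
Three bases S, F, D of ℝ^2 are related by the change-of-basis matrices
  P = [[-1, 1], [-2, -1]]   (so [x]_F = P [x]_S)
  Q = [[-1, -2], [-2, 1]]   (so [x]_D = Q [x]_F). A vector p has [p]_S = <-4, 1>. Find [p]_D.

Composing the changes, [p]_D = Q P [p]_S.
Q P = [[5, 1], [0, -3]]; applying this to <-4, 1> gives <-19, -3>.

<-19, -3>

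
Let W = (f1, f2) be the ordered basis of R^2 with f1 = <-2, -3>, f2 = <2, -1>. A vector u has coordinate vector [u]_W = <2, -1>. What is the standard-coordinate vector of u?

By definition u = 2f1 - f2.
Summing componentwise gives <-6, -5>.

<-6, -5>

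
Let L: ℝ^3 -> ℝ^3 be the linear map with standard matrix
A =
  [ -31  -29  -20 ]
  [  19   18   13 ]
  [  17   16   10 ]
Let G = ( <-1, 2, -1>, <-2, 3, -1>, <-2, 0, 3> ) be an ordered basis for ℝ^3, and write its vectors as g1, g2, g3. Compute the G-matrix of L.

[[-1, 3, 2], [2, -1, -1], [2, 2, -1]]

With P the matrix whose columns are g1, ..., g3, [L]_G = P^(-1) A P.
Column by column: L(g1) = A g1 = <-7, 4, 5>; its G-coordinates <-1, 2, 2> give column 1.
Continuing for each basis vector yields [L]_G = [[-1, 3, 2], [2, -1, -1], [2, 2, -1]].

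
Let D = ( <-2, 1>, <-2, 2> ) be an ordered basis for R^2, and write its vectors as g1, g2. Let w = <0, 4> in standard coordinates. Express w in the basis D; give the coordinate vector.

Write w = c_1 g1 + c_2 g2 and solve for the c_i.
System: -2c_1 - 2c_2 = 0, c_1 + 2c_2 = 4; solving gives c_1 = -4, c_2 = 4.
Check: -4g1 + 4g2 = <0, 4>.

<-4, 4>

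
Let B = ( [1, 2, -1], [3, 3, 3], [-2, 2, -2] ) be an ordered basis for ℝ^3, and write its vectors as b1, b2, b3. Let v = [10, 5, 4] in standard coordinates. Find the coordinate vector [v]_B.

[v]_B is the unique c with M c = v, where M has columns b1, ..., b3.
Row-reducing the augmented matrix [M | v] gives c = (3, 1, -2).
Check: 3b1 + b2 - 2b3 = [10, 5, 4].

[3, 1, -2]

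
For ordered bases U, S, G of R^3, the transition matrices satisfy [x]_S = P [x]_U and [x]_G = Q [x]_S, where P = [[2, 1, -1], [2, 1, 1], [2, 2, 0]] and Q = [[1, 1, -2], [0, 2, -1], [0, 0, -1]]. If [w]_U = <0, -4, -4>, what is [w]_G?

<8, -8, 8>

Apply P to get S-coordinates <0, -8, -8>, then Q to get G-coordinates.
The result is [w]_G = <8, -8, 8>.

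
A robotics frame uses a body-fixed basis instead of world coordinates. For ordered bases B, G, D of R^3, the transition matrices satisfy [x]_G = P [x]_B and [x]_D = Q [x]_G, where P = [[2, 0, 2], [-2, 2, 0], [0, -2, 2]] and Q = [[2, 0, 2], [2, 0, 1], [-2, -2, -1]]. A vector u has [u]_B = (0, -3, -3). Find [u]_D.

(-12, -12, 24)

Apply P to get G-coordinates (-6, -6, 0), then Q to get D-coordinates.
The result is [u]_D = (-12, -12, 24).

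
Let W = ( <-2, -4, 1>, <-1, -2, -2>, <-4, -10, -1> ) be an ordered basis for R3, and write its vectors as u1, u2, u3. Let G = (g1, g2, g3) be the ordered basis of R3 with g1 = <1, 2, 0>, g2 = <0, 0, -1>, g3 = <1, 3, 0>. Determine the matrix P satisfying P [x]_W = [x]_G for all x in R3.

Column j of P is [uj]_G, since P maps W-coordinates to G-coordinates.
Expressing u1 in G: u1 = -2g1 - g2 + 0·g3, so column 1 of P is <-2, -1, 0>.
Doing the same for each uj gives P = [[-2, -1, -2], [-1, 2, 1], [0, 0, -2]].

[[-2, -1, -2], [-1, 2, 1], [0, 0, -2]]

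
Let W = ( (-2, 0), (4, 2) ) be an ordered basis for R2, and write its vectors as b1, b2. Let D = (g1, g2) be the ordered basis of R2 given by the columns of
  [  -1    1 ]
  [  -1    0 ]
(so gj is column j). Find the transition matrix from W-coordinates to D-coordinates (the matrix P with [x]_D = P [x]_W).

[[0, -2], [-2, 2]]

Let M have columns bj and N have columns gj. Then for every x, N [x]_D = x = M [x]_W, so P = N^(-1) M.
Since det N = 1, N^(-1) has integer entries; multiplying gives P = [[0, -2], [-2, 2]].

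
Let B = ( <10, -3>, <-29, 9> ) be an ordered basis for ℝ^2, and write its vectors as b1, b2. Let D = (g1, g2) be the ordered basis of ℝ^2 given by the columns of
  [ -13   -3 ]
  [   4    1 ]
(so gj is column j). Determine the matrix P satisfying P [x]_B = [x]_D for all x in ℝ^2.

[[-1, 2], [1, 1]]

Take x = bj: its B-coordinates are the j-th standard unit vector, so P e_j — column j of P — equals [bj]_D.
b1 = -g1 + g2, giving column 1 = <-1, 1>; repeating for each j gives P = [[-1, 2], [1, 1]].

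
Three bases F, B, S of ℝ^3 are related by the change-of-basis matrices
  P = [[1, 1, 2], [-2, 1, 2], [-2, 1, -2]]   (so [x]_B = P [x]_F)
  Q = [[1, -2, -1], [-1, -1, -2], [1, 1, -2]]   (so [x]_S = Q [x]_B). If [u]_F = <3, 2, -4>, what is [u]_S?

Apply P to get B-coordinates <-3, -12, 4>, then Q to get S-coordinates.
The result is [u]_S = <17, 7, -23>.

<17, 7, -23>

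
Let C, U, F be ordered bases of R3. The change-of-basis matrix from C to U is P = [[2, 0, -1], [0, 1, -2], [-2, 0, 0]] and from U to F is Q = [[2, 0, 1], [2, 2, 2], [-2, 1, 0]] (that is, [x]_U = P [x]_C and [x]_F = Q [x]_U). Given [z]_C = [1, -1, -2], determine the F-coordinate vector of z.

Apply P to get U-coordinates [4, 3, -2], then Q to get F-coordinates.
The result is [z]_F = [6, 10, -5].

[6, 10, -5]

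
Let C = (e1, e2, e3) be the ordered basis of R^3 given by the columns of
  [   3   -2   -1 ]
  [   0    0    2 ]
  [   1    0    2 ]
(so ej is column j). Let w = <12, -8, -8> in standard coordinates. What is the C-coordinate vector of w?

<0, -4, -4>

[w]_C is the unique c with M c = w, where M has columns e1, ..., e3.
Solving this 3x3 system gives c = (0, -4, -4).
Check: 0·e1 - 4e2 - 4e3 = <12, -8, -8>.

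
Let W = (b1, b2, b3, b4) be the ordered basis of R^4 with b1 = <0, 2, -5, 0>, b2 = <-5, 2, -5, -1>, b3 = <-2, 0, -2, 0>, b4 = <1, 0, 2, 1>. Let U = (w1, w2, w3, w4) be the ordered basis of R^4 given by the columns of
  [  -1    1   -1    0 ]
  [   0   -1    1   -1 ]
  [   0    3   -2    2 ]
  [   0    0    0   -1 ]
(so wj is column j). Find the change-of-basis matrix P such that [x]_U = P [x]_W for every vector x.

Let M have columns bj and N have columns wj. Then for every x, N [x]_U = x = M [x]_W, so P = N^(-1) M.
Since det N = -1, N^(-1) has integer entries; multiplying gives P = [[-2, 2, 2, 0], [-1, -1, -2, 2], [1, 2, -2, 1], [0, 1, 0, -1]].

[[-2, 2, 2, 0], [-1, -1, -2, 2], [1, 2, -2, 1], [0, 1, 0, -1]]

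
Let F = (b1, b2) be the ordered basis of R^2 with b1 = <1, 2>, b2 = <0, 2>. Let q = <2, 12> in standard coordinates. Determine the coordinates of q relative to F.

We seek scalars with c_1 b1 + c_2 b2 = q; equivalently solve M c = q where the columns of M are b1, b2.
System: c_1 + 0c_2 = 2, 2c_1 + 2c_2 = 12; solving gives c_1 = 2, c_2 = 4.
Check: 2b1 + 4b2 = <2, 12>.

<2, 4>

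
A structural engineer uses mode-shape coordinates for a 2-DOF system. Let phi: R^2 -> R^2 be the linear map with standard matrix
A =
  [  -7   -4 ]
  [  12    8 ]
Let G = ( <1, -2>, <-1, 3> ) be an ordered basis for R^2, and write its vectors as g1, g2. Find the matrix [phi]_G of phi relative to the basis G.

[[-1, -3], [-2, 2]]

Let P have columns g1, g2. Then [phi]_G = P^(-1) A P.
Here det P = 1, so P^(-1) is integer; computing A P first and then P^(-1)(A P) gives [[-1, -3], [-2, 2]].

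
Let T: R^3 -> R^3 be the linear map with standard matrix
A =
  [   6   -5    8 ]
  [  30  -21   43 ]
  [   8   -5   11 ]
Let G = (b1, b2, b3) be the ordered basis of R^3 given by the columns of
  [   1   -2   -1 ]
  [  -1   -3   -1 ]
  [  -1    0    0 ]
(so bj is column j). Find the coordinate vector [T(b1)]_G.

(-2, -1, -3)

Compute T(b1) = A b1 = (3, 8, 2) in standard coordinates.
Then write this in G-coordinates: solve for y in y_1 b1 + ... + y_3 b3 = (3, 8, 2).
This gives y = (-2, -1, -3), which is column 1 of [T]_G.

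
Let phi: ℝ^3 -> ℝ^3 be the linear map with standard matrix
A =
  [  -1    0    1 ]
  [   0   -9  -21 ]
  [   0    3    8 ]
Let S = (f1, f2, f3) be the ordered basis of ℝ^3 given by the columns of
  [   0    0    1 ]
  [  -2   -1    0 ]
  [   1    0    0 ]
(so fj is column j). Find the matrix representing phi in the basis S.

The j-th column of [phi]_S is [phi(fj)]_S.
phi(f1) = A f1 = <1, -3, 2> = 2f1 - f2 + f3, so column 1 is <2, -1, 1>.
Repeating for f2, f3 and assembling the columns gives [[2, -3, 0], [-1, -3, 0], [1, 0, -1]].

[[2, -3, 0], [-1, -3, 0], [1, 0, -1]]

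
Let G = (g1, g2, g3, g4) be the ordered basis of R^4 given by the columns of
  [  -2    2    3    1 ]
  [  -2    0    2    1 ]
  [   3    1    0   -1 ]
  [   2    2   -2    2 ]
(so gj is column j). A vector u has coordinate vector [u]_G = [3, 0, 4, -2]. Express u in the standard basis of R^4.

[4, 0, 11, -6]

u = M [u]_G, where M has columns g1, ..., g4.
Carrying out the matrix-vector product, u = [4, 0, 11, -6].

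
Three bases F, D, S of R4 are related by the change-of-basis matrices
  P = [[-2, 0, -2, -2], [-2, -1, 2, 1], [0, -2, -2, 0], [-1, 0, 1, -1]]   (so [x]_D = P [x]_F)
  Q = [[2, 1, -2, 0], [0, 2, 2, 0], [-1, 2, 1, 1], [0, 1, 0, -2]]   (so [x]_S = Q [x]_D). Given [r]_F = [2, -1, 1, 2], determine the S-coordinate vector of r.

[-19, 2, 9, 7]

First [r]_D = P [r]_F = [-10, 1, 0, -3].
Then [r]_S = Q [r]_D = [-19, 2, 9, 7].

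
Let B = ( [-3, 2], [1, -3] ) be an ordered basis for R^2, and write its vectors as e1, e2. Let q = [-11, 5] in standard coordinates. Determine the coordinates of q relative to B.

[4, 1]

[q]_B is the unique c with M c = q, where M has columns e1, e2.
System: -3c_1 + c_2 = -11, 2c_1 - 3c_2 = 5; solving gives c_1 = 4, c_2 = 1.
Check: 4e1 + e2 = [-11, 5].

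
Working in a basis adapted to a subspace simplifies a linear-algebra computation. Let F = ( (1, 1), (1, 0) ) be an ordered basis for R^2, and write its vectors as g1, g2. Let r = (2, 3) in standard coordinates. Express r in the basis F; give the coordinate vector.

(3, -1)

We seek scalars with c_1 g1 + c_2 g2 = r; equivalently solve M c = r where the columns of M are g1, g2.
System: c_1 + c_2 = 2, c_1 + 0c_2 = 3; solving gives c_1 = 3, c_2 = -1.
Check: 3g1 - g2 = (2, 3).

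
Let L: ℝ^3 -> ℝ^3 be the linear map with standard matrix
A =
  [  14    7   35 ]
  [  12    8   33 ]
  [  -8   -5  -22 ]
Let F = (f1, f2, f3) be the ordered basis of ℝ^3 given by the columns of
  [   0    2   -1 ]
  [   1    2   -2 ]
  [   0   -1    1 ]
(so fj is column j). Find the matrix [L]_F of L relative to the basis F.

[[-2, -1, -3], [2, 3, 3], [-3, -1, -1]]

Let P have columns f1, ..., f3. Then [L]_F = P^(-1) A P.
Here det P = -1, so P^(-1) is integer; computing A P first and then P^(-1)(A P) gives [[-2, -1, -3], [2, 3, 3], [-3, -1, -1]].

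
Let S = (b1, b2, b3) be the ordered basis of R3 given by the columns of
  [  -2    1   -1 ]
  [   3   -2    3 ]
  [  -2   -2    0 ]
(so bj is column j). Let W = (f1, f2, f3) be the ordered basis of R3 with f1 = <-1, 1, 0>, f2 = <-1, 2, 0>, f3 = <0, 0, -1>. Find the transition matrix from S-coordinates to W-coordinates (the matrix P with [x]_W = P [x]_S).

[[1, 0, -1], [1, -1, 2], [2, 2, 0]]

Let M have columns bj and N have columns fj. Then for every x, N [x]_W = x = M [x]_S, so P = N^(-1) M.
Since det N = 1, N^(-1) has integer entries; multiplying gives P = [[1, 0, -1], [1, -1, 2], [2, 2, 0]].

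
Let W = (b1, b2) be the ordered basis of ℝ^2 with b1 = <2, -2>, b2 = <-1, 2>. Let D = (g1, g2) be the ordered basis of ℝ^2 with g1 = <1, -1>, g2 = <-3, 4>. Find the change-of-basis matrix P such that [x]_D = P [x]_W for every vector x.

[[2, 2], [0, 1]]

Let M have columns bj and N have columns gj. Then for every x, N [x]_D = x = M [x]_W, so P = N^(-1) M.
Since det N = 1, N^(-1) has integer entries; multiplying gives P = [[2, 2], [0, 1]].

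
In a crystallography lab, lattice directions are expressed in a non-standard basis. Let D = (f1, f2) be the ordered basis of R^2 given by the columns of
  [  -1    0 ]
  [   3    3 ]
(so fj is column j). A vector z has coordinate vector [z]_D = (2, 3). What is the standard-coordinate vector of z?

(-2, 15)

The coordinates say z = 2f1 + 3f2; adding the scaled basis vectors gives (-2, 15).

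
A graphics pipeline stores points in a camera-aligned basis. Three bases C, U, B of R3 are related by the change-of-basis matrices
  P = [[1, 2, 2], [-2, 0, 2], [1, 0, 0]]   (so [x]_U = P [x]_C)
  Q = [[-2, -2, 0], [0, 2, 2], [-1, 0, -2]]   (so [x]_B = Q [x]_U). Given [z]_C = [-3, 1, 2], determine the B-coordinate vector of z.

Composing the changes, [z]_B = Q P [z]_C.
Q P = [[2, -4, -8], [-2, 0, 4], [-3, -2, -2]]; applying this to [-3, 1, 2] gives [-26, 14, 3].

[-26, 14, 3]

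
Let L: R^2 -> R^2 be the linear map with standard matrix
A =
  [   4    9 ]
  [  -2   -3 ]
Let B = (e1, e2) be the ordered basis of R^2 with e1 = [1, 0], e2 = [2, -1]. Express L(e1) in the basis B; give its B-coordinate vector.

Compute L(e1) = A e1 = [4, -2] in standard coordinates.
Then write this in B-coordinates: solve for y in y_1 e1 + y_2 e2 = [4, -2].
This gives y = [0, 2], which is column 1 of [L]_B.

[0, 2]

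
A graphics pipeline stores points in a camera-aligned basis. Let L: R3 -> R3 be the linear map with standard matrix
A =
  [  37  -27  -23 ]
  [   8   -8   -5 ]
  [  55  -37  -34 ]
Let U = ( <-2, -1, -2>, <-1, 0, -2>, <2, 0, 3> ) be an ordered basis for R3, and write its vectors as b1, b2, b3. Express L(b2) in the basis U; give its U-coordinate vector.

Compute L(b2) = A b2 = <9, 2, 13> in standard coordinates.
Then write this in U-coordinates: solve for y in y_1 b1 + ... + y_3 b3 = <9, 2, 13>.
This gives y = <-2, -3, 1>, which is column 2 of [L]_U.

<-2, -3, 1>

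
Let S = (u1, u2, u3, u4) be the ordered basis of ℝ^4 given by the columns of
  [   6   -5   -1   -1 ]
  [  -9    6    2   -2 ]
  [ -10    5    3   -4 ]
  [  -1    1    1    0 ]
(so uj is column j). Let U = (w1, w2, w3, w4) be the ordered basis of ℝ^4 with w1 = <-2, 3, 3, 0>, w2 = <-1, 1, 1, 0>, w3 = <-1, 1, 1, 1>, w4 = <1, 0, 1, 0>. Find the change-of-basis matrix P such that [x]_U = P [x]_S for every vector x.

[[-2, 2, 0, -1], [-2, -1, 1, 1], [-1, 1, 1, 0], [-1, -1, 1, -2]]

Let M have columns uj and N have columns wj. Then for every x, N [x]_U = x = M [x]_S, so P = N^(-1) M.
Since det N = -1, N^(-1) has integer entries; multiplying gives P = [[-2, 2, 0, -1], [-2, -1, 1, 1], [-1, 1, 1, 0], [-1, -1, 1, -2]].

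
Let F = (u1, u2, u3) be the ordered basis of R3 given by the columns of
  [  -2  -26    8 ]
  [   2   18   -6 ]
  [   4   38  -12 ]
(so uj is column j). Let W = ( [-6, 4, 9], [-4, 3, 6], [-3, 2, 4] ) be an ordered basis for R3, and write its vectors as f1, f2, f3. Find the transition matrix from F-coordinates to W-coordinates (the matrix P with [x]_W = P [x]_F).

[[0, 2, 0], [2, 2, -2], [-2, 2, 0]]

Let M have columns uj and N have columns fj. Then for every x, N [x]_W = x = M [x]_F, so P = N^(-1) M.
Since det N = 1, N^(-1) has integer entries; multiplying gives P = [[0, 2, 0], [2, 2, -2], [-2, 2, 0]].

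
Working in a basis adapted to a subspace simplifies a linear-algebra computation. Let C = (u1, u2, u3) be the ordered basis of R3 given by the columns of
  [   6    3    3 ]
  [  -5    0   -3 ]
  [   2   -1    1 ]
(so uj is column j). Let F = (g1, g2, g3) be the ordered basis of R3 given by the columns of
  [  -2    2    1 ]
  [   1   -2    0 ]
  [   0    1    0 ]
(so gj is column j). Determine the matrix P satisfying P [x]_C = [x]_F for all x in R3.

Take x = uj: its C-coordinates are the j-th standard unit vector, so P e_j — column j of P — equals [uj]_F.
u1 = -g1 + 2g2 + 0·g3, giving column 1 = <-1, 2, 0>; repeating for each j gives P = [[-1, -2, -1], [2, -1, 1], [0, 1, -1]].

[[-1, -2, -1], [2, -1, 1], [0, 1, -1]]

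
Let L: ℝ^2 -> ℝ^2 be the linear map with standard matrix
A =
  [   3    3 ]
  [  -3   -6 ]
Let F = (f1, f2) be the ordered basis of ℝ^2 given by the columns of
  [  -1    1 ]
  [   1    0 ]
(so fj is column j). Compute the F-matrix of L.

With P the matrix whose columns are f1, f2, [L]_F = P^(-1) A P.
Column by column: L(f1) = A f1 = [0, -3]; its F-coordinates [-3, -3] give column 1.
Continuing for each basis vector yields [L]_F = [[-3, -3], [-3, 0]].

[[-3, -3], [-3, 0]]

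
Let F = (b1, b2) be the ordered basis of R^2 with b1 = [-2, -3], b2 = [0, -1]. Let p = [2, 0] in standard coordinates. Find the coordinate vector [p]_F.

We seek scalars with c_1 b1 + c_2 b2 = p; equivalently solve M c = p where the columns of M are b1, b2.
System: -2c_1 + 0c_2 = 2, -3c_1 - c_2 = 0; solving gives c_1 = -1, c_2 = 3.
Check: -b1 + 3b2 = [2, 0].

[-1, 3]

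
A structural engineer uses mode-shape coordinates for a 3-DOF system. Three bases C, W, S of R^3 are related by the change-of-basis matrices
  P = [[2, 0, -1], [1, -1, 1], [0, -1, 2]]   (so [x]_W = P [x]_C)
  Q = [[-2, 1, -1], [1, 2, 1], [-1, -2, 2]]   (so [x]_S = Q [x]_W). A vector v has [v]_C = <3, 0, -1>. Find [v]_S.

Apply P to get W-coordinates <7, 2, -2>, then Q to get S-coordinates.
The result is [v]_S = <-10, 9, -15>.

<-10, 9, -15>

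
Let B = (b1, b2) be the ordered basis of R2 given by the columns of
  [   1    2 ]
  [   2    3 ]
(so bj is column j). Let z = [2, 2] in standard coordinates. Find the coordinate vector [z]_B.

[-2, 2]

We seek scalars with c_1 b1 + c_2 b2 = z; equivalently solve M c = z where the columns of M are b1, b2.
System: c_1 + 2c_2 = 2, 2c_1 + 3c_2 = 2; solving gives c_1 = -2, c_2 = 2.
Check: -2b1 + 2b2 = [2, 2].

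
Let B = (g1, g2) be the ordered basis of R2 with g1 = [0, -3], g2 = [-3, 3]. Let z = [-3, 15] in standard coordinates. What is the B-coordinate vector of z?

[-4, 1]

We seek scalars with c_1 g1 + c_2 g2 = z; equivalently solve M c = z where the columns of M are g1, g2.
System: 0c_1 - 3c_2 = -3, -3c_1 + 3c_2 = 15; solving gives c_1 = -4, c_2 = 1.
Check: -4g1 + g2 = [-3, 15].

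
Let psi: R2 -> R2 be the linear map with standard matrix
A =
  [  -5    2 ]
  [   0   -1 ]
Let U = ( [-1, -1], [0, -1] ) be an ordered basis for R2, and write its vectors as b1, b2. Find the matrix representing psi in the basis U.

[[-3, 2], [2, -3]]

Let P have columns b1, b2. Then [psi]_U = P^(-1) A P.
Here det P = 1, so P^(-1) is integer; computing A P first and then P^(-1)(A P) gives [[-3, 2], [2, -3]].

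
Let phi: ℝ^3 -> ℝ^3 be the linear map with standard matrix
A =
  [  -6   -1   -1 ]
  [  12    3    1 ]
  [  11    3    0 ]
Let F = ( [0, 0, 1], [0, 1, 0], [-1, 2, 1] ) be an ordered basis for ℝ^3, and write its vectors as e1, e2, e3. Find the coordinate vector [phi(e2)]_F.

[2, 1, 1]

Column 2 of [phi]_F is the F-coordinate vector of phi(e2).
In standard coordinates phi(e2) = A e2 = [-1, 3, 3].
Converting to F: [-1, 3, 3] = 2e1 + e2 + e3, so the coordinate vector is [2, 1, 1].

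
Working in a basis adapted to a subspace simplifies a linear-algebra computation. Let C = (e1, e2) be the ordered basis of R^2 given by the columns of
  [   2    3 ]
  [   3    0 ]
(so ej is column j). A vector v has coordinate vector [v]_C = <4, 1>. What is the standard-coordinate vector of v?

<11, 12>

The coordinates say v = 4e1 + e2; adding the scaled basis vectors gives <11, 12>.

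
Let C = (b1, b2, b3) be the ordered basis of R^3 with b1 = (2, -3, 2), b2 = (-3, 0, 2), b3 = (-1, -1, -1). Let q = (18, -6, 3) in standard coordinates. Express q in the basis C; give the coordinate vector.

(3, -3, -3)

We seek scalars with c_1 b1 + ... + c_3 b3 = q; equivalently solve M c = q where the columns of M are b1, ..., b3.
Gaussian elimination on [M | q] yields c = (3, -3, -3).
Check: 3b1 - 3b2 - 3b3 = (18, -6, 3).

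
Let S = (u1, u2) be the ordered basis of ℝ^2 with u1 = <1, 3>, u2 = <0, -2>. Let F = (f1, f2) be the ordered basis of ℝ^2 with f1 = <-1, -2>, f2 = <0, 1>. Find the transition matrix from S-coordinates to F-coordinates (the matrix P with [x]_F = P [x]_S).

Let M have columns uj and N have columns fj. Then for every x, N [x]_F = x = M [x]_S, so P = N^(-1) M.
Since det N = -1, N^(-1) has integer entries; multiplying gives P = [[-1, 0], [1, -2]].

[[-1, 0], [1, -2]]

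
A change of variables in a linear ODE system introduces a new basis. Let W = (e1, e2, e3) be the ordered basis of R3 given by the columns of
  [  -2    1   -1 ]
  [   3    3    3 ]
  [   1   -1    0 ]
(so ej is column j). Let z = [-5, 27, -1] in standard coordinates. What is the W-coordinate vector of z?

[2, 3, 4]

[z]_W is the unique c with M c = z, where M has columns e1, ..., e3.
Gaussian elimination on [M | z] yields c = (2, 3, 4).
Check: 2e1 + 3e2 + 4e3 = [-5, 27, -1].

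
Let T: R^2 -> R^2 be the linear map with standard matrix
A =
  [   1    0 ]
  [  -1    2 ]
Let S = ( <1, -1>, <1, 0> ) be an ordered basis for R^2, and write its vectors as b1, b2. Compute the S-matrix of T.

The j-th column of [T]_S is [T(bj)]_S.
T(b1) = A b1 = <1, -3> = 3b1 - 2b2, so column 1 is <3, -2>.
Repeating for b2 and assembling the columns gives [[3, 1], [-2, 0]].

[[3, 1], [-2, 0]]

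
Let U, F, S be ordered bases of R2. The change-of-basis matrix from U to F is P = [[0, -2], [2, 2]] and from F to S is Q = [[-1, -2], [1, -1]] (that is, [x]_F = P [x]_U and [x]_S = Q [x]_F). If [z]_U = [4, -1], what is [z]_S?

Apply P to get F-coordinates [2, 6], then Q to get S-coordinates.
The result is [z]_S = [-14, -4].

[-14, -4]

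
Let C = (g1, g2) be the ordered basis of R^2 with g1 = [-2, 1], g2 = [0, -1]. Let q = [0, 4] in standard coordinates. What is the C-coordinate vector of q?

[0, -4]

Write q = c_1 g1 + c_2 g2 and solve for the c_i.
System: -2c_1 + 0c_2 = 0, c_1 - c_2 = 4; solving gives c_1 = 0, c_2 = -4.
Check: 0·g1 - 4g2 = [0, 4].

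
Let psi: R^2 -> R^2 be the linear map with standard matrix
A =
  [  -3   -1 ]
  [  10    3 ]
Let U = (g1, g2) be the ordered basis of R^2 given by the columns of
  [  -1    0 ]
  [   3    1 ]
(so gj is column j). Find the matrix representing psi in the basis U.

The j-th column of [psi]_U is [psi(gj)]_U.
psi(g1) = A g1 = (0, -1) = 0·g1 - g2, so column 1 is (0, -1).
Repeating for g2 and assembling the columns gives [[0, 1], [-1, 0]].

[[0, 1], [-1, 0]]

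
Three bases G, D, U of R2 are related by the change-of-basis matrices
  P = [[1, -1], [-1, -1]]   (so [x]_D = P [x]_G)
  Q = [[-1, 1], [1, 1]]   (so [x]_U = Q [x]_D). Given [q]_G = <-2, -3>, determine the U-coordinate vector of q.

First [q]_D = P [q]_G = <1, 5>.
Then [q]_U = Q [q]_D = <4, 6>.

<4, 6>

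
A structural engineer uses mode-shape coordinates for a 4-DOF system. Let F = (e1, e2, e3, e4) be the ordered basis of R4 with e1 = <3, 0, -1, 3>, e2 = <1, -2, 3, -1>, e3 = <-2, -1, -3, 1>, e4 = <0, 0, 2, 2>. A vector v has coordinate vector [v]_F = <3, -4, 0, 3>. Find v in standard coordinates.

The coordinates say v = 3e1 - 4e2 + 0·e3 + 3e4; adding the scaled basis vectors gives <5, 8, -9, 19>.

<5, 8, -9, 19>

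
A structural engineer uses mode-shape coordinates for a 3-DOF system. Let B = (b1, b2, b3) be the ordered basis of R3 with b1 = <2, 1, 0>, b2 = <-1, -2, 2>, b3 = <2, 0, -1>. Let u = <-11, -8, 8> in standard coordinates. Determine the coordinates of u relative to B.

Write u = c_1 b1 + ... + c_3 b3 and solve for the c_i.
Solving this 3x3 system gives c = (-2, 3, -2).
Check: -2b1 + 3b2 - 2b3 = <-11, -8, 8>.

<-2, 3, -2>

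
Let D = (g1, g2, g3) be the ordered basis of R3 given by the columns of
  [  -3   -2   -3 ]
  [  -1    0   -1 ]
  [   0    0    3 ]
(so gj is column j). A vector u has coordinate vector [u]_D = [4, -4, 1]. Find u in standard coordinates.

u = M [u]_D, where M has columns g1, ..., g3.
Carrying out the matrix-vector product, u = [-7, -5, 3].

[-7, -5, 3]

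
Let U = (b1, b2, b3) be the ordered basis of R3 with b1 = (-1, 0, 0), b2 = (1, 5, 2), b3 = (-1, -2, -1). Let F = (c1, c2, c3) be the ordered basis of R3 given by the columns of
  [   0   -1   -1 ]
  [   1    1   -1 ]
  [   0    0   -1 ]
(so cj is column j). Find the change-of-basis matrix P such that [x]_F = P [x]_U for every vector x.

[[-1, 2, -1], [1, 1, 0], [0, -2, 1]]

Take x = bj: its U-coordinates are the j-th standard unit vector, so P e_j — column j of P — equals [bj]_F.
b1 = -c1 + c2 + 0·c3, giving column 1 = (-1, 1, 0); repeating for each j gives P = [[-1, 2, -1], [1, 1, 0], [0, -2, 1]].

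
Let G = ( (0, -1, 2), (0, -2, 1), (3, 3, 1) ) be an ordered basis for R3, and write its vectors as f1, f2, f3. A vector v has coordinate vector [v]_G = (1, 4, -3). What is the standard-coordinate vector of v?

(-9, -18, 3)

By definition v = f1 + 4f2 - 3f3.
Summing componentwise gives (-9, -18, 3).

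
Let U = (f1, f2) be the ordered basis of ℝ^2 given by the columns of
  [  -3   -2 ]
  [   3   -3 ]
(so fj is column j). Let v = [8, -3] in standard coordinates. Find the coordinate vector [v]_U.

[-2, -1]

Write v = c_1 f1 + c_2 f2 and solve for the c_i.
System: -3c_1 - 2c_2 = 8, 3c_1 - 3c_2 = -3; solving gives c_1 = -2, c_2 = -1.
Check: -2f1 - f2 = [8, -3].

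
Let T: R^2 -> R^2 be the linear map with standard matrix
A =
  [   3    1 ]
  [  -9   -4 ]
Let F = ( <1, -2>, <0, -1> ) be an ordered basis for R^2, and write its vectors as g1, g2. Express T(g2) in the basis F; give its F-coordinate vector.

Column 2 of [T]_F is the F-coordinate vector of T(g2).
In standard coordinates T(g2) = A g2 = <-1, 4>.
Converting to F: <-1, 4> = -g1 - 2g2, so the coordinate vector is <-1, -2>.

<-1, -2>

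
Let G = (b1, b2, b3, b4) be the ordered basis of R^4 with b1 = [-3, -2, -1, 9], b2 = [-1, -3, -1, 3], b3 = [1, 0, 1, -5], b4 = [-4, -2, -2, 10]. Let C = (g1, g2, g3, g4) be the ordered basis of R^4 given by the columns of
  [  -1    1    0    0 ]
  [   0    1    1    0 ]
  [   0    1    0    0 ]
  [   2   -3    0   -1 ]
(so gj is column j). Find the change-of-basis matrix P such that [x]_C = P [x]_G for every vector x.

Let M have columns bj and N have columns gj. Then for every x, N [x]_C = x = M [x]_G, so P = N^(-1) M.
Since det N = -1, N^(-1) has integer entries; multiplying gives P = [[2, 0, 0, 2], [-1, -1, 1, -2], [-1, -2, -1, 0], [-2, 0, 2, 0]].

[[2, 0, 0, 2], [-1, -1, 1, -2], [-1, -2, -1, 0], [-2, 0, 2, 0]]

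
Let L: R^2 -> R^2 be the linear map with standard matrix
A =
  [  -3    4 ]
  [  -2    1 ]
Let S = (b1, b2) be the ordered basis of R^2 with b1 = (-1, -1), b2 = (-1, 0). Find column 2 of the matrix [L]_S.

Compute L(b2) = A b2 = (3, 2) in standard coordinates.
Then write this in S-coordinates: solve for y in y_1 b1 + y_2 b2 = (3, 2).
This gives y = (-2, -1), which is column 2 of [L]_S.

(-2, -1)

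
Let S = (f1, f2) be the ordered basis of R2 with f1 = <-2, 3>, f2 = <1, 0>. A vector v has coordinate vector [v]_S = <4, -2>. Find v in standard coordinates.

The coordinates say v = 4f1 - 2f2; adding the scaled basis vectors gives <-10, 12>.

<-10, 12>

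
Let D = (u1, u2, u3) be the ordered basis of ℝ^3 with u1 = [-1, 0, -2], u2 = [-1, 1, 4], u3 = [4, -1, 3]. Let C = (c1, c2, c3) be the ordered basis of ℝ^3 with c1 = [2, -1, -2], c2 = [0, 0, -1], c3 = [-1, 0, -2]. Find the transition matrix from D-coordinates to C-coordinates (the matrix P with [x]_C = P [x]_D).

Column j of P is [uj]_C, since P maps D-coordinates to C-coordinates.
Expressing u1 in C: u1 = 0·c1 + 0·c2 + c3, so column 1 of P is [0, 0, 1].
Doing the same for each uj gives P = [[0, -1, 1], [0, 0, -1], [1, -1, -2]].

[[0, -1, 1], [0, 0, -1], [1, -1, -2]]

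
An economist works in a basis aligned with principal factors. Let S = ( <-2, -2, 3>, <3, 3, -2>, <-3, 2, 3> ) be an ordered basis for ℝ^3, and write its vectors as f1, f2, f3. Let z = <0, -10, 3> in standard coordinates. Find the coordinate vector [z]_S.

[z]_S is the unique c with M c = z, where M has columns f1, ..., f3.
Row-reducing the augmented matrix [M | z] gives c = (3, 0, -2).
Check: 3f1 + 0·f2 - 2f3 = <0, -10, 3>.

<3, 0, -2>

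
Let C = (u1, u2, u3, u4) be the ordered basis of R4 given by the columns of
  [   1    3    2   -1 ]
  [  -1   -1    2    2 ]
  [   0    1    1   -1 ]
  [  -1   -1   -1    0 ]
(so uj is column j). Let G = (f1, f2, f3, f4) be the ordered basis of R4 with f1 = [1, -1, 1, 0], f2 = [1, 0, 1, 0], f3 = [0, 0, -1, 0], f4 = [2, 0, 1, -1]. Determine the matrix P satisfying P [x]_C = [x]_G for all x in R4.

Column j of P is [uj]_G, since P maps C-coordinates to G-coordinates.
Expressing u1 in G: u1 = f1 - 2f2 + 0·f3 + f4, so column 1 of P is [1, -2, 0, 1].
Doing the same for each uj gives P = [[1, 1, -2, -2], [-2, 0, 2, 1], [0, 1, 0, 0], [1, 1, 1, 0]].

[[1, 1, -2, -2], [-2, 0, 2, 1], [0, 1, 0, 0], [1, 1, 1, 0]]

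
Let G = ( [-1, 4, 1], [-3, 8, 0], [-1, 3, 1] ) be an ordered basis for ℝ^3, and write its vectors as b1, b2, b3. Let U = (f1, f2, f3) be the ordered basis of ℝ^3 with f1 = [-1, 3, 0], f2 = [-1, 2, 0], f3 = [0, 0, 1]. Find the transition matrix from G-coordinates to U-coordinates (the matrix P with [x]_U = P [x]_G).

Let M have columns bj and N have columns fj. Then for every x, N [x]_U = x = M [x]_G, so P = N^(-1) M.
Since det N = 1, N^(-1) has integer entries; multiplying gives P = [[2, 2, 1], [-1, 1, 0], [1, 0, 1]].

[[2, 2, 1], [-1, 1, 0], [1, 0, 1]]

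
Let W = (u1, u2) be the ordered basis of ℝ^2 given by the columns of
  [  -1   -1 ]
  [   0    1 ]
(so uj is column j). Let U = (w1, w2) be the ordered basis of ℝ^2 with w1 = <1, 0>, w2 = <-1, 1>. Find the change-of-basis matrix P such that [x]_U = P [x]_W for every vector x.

[[-1, 0], [0, 1]]

Let M have columns uj and N have columns wj. Then for every x, N [x]_U = x = M [x]_W, so P = N^(-1) M.
Since det N = 1, N^(-1) has integer entries; multiplying gives P = [[-1, 0], [0, 1]].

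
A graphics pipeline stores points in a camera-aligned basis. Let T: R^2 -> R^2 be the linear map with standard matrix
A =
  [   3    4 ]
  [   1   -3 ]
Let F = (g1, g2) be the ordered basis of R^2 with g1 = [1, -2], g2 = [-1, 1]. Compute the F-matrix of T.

[[-2, 3], [3, 2]]

With P the matrix whose columns are g1, g2, [T]_F = P^(-1) A P.
Column by column: T(g1) = A g1 = [-5, 7]; its F-coordinates [-2, 3] give column 1.
Continuing for each basis vector yields [T]_F = [[-2, 3], [3, 2]].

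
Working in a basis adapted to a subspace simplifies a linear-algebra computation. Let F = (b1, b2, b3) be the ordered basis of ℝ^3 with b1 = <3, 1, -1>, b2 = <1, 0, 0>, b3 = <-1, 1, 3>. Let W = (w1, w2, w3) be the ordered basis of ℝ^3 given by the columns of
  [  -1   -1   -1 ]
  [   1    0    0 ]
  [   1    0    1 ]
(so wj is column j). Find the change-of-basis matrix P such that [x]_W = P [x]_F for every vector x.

Take x = bj: its F-coordinates are the j-th standard unit vector, so P e_j — column j of P — equals [bj]_W.
b1 = w1 - 2w2 - 2w3, giving column 1 = <1, -2, -2>; repeating for each j gives P = [[1, 0, 1], [-2, -1, -2], [-2, 0, 2]].

[[1, 0, 1], [-2, -1, -2], [-2, 0, 2]]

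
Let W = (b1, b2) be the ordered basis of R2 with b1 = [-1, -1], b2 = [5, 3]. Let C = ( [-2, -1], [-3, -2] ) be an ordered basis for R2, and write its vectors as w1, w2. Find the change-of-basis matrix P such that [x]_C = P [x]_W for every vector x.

[[-1, -1], [1, -1]]

Column j of P is [bj]_C, since P maps W-coordinates to C-coordinates.
Expressing b1 in C: b1 = -w1 + w2, so column 1 of P is [-1, 1].
Doing the same for each bj gives P = [[-1, -1], [1, -1]].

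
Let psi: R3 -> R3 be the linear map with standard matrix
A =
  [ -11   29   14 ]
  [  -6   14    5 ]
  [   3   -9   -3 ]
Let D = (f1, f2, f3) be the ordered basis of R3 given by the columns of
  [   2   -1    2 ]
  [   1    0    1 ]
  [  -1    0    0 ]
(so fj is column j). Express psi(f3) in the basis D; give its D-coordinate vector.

[3, -3, -1]

Compute psi(f3) = A f3 = [7, 2, -3] in standard coordinates.
Then write this in D-coordinates: solve for y in y_1 f1 + ... + y_3 f3 = [7, 2, -3].
This gives y = [3, -3, -1], which is column 3 of [psi]_D.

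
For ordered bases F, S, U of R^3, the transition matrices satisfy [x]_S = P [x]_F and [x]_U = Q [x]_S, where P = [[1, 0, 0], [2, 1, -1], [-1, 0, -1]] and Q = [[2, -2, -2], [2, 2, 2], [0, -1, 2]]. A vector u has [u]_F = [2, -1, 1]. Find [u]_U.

[6, 2, -8]

First [u]_S = P [u]_F = [2, 2, -3].
Then [u]_U = Q [u]_S = [6, 2, -8].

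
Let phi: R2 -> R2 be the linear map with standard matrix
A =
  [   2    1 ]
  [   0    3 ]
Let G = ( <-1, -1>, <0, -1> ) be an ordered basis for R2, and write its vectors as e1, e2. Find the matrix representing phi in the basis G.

The j-th column of [phi]_G is [phi(ej)]_G.
phi(e1) = A e1 = <-3, -3> = 3e1 + 0·e2, so column 1 is <3, 0>.
Repeating for e2 and assembling the columns gives [[3, 1], [0, 2]].

[[3, 1], [0, 2]]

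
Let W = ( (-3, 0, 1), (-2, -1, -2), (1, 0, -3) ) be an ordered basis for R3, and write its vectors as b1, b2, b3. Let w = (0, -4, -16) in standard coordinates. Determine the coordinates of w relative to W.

Write w = c_1 b1 + ... + c_3 b3 and solve for the c_i.
Solving this 3x3 system gives c = (-2, 4, 2).
Check: -2b1 + 4b2 + 2b3 = (0, -4, -16).

(-2, 4, 2)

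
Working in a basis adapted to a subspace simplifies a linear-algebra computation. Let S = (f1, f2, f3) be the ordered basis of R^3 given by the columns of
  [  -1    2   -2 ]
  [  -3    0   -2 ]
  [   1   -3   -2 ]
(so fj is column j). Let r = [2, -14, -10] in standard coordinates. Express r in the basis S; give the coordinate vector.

[4, 4, 1]

[r]_S is the unique c with M c = r, where M has columns f1, ..., f3.
Row-reducing the augmented matrix [M | r] gives c = (4, 4, 1).
Check: 4f1 + 4f2 + f3 = [2, -14, -10].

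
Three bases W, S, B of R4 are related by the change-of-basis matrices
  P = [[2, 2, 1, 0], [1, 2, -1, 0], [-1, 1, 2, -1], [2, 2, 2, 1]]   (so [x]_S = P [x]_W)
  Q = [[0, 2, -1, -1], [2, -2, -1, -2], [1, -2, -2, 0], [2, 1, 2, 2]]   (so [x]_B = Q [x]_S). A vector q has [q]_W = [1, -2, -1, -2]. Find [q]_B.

First [q]_S = P [q]_W = [-3, -2, -3, -6].
Then [q]_B = Q [q]_S = [5, 13, 7, -26].

[5, 13, 7, -26]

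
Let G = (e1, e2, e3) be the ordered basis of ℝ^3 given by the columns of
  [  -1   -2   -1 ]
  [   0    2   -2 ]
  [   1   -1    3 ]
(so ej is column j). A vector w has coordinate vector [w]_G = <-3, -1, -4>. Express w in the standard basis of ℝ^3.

<9, 6, -14>

w = M [w]_G, where M has columns e1, ..., e3.
Carrying out the matrix-vector product, w = <9, 6, -14>.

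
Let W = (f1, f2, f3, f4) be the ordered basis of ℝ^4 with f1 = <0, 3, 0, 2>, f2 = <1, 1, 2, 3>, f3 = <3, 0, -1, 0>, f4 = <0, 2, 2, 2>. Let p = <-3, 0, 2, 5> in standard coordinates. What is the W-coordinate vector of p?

<1, 3, -2, -3>

We seek scalars with c_1 f1 + ... + c_4 f4 = p; equivalently solve M c = p where the columns of M are f1, ..., f4.
Solving this 4x4 system gives c = (1, 3, -2, -3).
Check: f1 + 3f2 - 2f3 - 3f4 = <-3, 0, 2, 5>.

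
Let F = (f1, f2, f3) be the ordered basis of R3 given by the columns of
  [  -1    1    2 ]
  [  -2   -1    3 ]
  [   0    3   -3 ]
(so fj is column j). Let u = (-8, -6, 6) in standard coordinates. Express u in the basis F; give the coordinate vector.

(-2, -2, -4)

Write u = c_1 f1 + ... + c_3 f3 and solve for the c_i.
Solving this 3x3 system gives c = (-2, -2, -4).
Check: -2f1 - 2f2 - 4f3 = (-8, -6, 6).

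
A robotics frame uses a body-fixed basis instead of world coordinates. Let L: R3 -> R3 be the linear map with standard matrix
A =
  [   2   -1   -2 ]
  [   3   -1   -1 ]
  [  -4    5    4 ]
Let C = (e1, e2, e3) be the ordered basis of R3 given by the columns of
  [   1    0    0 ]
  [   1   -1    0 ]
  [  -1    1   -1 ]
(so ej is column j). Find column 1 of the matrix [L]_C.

Column 1 of [L]_C is the C-coordinate vector of L(e1).
In standard coordinates L(e1) = A e1 = (3, 3, -3).
Converting to C: (3, 3, -3) = 3e1 + 0·e2 + 0·e3, so the coordinate vector is (3, 0, 0).

(3, 0, 0)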